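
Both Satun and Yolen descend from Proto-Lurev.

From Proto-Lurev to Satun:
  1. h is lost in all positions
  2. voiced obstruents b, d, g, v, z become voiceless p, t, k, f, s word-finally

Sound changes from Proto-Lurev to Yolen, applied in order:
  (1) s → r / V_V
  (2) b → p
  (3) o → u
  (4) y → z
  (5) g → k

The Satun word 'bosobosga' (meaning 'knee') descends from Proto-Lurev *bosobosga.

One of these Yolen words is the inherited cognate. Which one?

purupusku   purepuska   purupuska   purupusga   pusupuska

purupuska

Yolen: *bosobosga > borobosga > poroposga > purupusga > purupuska  (by rhotacism, unconditioned shift, vowel merger, unconditioned shift)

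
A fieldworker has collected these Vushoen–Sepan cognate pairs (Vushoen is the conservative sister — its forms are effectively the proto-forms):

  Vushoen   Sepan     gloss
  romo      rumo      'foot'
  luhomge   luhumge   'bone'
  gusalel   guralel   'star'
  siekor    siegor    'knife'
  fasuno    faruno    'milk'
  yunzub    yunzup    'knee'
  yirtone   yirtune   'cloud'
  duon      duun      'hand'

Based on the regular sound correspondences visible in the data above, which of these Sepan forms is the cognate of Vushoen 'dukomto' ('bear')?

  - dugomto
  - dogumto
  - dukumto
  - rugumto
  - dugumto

dugumto

siekor ~ siegor — Vushoen k corresponds to Sepan g between vowels (before a back vowel).
romo ~ rumo, luhomge ~ luhumge — Vushoen o corresponds to Sepan u after a consonant, before a nasal.
Applying these to Vushoen 'dukomto':
  dukomto → dugomto   (k→g between vowels (before a back vowel))
  dugomto → dugumto   (o→u after a consonant, before a nasal)
So the Sepan cognate is 'dugumto'.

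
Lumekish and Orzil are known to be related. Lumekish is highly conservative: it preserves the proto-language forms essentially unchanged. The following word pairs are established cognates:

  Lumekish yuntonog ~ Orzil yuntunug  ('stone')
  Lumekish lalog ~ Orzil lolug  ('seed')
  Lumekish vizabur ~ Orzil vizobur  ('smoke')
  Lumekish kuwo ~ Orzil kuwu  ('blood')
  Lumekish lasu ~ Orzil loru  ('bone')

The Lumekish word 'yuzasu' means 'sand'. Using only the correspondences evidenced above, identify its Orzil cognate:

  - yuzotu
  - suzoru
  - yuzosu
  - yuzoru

lalog ~ lolug, lasu ~ loru — Lumekish a corresponds to Orzil o after a consonant, before a consonant other than r, m, n, p, b, f, v.
lasu ~ loru — Lumekish s corresponds to Orzil r between vowels (before a back vowel).
Applying these to Lumekish 'yuzasu':
  yuzasu → yuzosu   (a→o after a consonant, before a consonant other than r, m, n, p, b, f, v)
  yuzosu → yuzoru   (s→r between vowels (before a back vowel))
So the Orzil cognate is 'yuzoru'.

yuzoru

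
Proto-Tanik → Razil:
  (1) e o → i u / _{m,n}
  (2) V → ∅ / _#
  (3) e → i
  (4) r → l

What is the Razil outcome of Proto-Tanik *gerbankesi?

gilbankis

Razil: start from *gerbankesi.
  rule 1: no change — gerbankesi
  rule 2 (apocope): gerbankesi → gerbankes
  rule 3 (vowel merger): gerbankes → girbankis
  rule 4 (unconditioned shift): girbankis → gilbankis
  ⇒ Razil gilbankis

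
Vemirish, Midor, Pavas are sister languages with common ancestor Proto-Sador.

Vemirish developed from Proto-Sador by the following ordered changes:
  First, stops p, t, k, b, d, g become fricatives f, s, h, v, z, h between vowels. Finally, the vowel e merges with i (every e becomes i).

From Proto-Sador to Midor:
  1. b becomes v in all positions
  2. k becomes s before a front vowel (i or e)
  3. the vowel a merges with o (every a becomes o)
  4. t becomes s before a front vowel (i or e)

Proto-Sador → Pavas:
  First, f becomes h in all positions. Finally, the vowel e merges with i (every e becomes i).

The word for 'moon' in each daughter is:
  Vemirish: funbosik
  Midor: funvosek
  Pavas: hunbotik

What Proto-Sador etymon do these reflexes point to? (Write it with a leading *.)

*funbotek

Position 6: Vemirish has s, Midor has s, Pavas has t. Pavas preserves t here (none of its changes turn any other segment into t), so the proto-segment is *t.
Position 1: Vemirish has f, Midor has f, Pavas has h. Midor preserves f here (none of its changes turn any other segment into f), so the proto-segment is *f.
Position 7: Vemirish has i, Midor has e, Pavas has i. Midor preserves e here (none of its changes turn any other segment into e), so the proto-segment is *e.
Verify the candidate proto-form against each daughter:
Vemirish: *funbotek
  funbotek → funbosek   [intervocalic lenition]
  funbosek → funbosik   [vowel merger]
  giving Vemirish funbosik.
Midor: start from *funbotek.
  rule 1 (unconditioned shift): funbotek → funvotek
  rule 2: no change — funvotek
  rule 3: no change — funvotek
  rule 4 (palatalisation): funvotek → funvosek
  ⇒ Midor funvosek
Pavas: start from *funbotek.
  rule 1 (unconditioned shift): funbotek → hunbotek
  rule 2 (vowel merger): hunbotek → hunbotik
  ⇒ Pavas hunbotik
Only *funbotek yields all of Vemirish funbosik, Midor funvosek, Pavas hunbotik.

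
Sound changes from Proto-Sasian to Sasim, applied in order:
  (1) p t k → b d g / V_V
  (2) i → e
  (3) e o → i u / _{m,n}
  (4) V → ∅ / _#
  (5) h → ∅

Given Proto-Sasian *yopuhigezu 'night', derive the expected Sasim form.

Sasim: start from *yopuhigezu.
  rule 1 (intervocalic voicing): yopuhigezu → yobuhigezu
  rule 2 (vowel merger): yobuhigezu → yobuhegezu
  rule 3: no change — yobuhegezu
  rule 4 (apocope): yobuhegezu → yobuhegez
  rule 5 (h-loss): yobuhegez → yobuegez
  ⇒ Sasim yobuegez

yobuegez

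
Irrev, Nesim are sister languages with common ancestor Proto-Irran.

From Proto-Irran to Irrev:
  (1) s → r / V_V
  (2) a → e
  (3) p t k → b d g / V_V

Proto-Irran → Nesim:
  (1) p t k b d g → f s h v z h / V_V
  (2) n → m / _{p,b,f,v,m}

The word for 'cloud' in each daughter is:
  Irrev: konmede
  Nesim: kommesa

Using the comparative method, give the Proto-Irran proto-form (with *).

Position 6: Irrev has d, Nesim has s. Taking the neighbouring segments as reconstructed: Irrev d could go back to *t or *d; Nesim s could go back to *t or *s — the one source consistent with every daughter is *t.
Position 7: Irrev has e, Nesim has a. Nesim preserves a here (none of its changes turn any other segment into a), so the proto-segment is *a.
Continuing position by position gives *konmeta; check it forward:
Irrev: *konmeta
  konmeta (rule 1 does not apply)
  konmeta → konmete   [vowel merger]
  konmete → konmede   [intervocalic voicing]
  giving Irrev konmede.
Nesim: start from *konmeta.
  rule 1 (intervocalic lenition): konmeta → konmesa
  rule 2 (nasal place assimilation): konmesa → kommesa
  ⇒ Nesim kommesa
Only *konmeta yields all of Irrev konmede, Nesim kommesa.

*konmeta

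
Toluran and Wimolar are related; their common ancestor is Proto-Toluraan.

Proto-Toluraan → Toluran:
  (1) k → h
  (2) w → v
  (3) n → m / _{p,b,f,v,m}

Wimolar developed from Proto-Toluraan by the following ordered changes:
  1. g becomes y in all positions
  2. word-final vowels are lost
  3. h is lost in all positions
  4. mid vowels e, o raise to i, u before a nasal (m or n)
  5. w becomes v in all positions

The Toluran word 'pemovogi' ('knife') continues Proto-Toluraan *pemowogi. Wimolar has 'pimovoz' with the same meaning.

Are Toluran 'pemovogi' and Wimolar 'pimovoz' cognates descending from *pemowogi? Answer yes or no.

no

Derive the expected Wimolar reflex of *pemowogi:
Wimolar: *pemowogi > pemowoyi > pemowoy > pimowoy > pimovoy  (by unconditioned shift, apocope, pre-nasal raising, unconditioned shift)
The regular Wimolar reflex would be 'pimovoy', but the attested form is 'pimovoz'. The correspondence is irregular, so they are not cognates (the Wimolar form has a different source).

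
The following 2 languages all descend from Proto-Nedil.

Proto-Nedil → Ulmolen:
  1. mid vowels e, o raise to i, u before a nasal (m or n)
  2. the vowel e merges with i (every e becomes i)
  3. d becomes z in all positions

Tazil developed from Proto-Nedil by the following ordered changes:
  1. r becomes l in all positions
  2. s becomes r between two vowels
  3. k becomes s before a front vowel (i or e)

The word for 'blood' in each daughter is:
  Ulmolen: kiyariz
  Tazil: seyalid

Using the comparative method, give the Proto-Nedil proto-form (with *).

*keyarid

Position 2: Ulmolen has i, Tazil has e. Tazil preserves e here (none of its changes turn any other segment into e), so the proto-segment is *e.
Position 1: Ulmolen has k, Tazil has s. Ulmolen preserves k here (none of its changes turn any other segment into k), so the proto-segment is *k.
Continuing position by position gives *keyarid; check it forward:
Ulmolen: *keyarid
  keyarid (rule 1 does not apply)
  keyarid → kiyarid   [vowel merger]
  kiyarid → kiyariz   [unconditioned shift]
  giving Ulmolen kiyariz.
Tazil: start from *keyarid.
  rule 1 (unconditioned shift): keyarid → keyalid
  rule 2: no change — keyalid
  rule 3 (palatalisation): keyalid → seyalid
  ⇒ Tazil seyalid
*keyarid is the unique common source.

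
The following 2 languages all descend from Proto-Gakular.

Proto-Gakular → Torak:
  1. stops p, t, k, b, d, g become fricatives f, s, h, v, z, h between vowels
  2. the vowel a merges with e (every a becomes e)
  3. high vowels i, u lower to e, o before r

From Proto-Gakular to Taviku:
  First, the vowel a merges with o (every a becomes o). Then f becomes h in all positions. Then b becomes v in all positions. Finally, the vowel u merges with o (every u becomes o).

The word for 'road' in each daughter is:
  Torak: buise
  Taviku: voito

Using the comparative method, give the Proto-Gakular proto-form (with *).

*buita

Position 5: Torak has e, Taviku has o. Taking the neighbouring segments as reconstructed: Torak e could go back to *a or *e; Taviku o could go back to *a or *o or *u — the one source consistent with every daughter is *a.
Position 4: Torak has s, Taviku has t. Taviku preserves t here (none of its changes turn any other segment into t), so the proto-segment is *t.
Continuing position by position gives *buita; check it forward:
Torak: start from *buita.
  rule 1 (intervocalic lenition): buita → buisa
  rule 2 (vowel merger): buisa → buise
  rule 3: no change — buise
  ⇒ Torak buise
Taviku: *buita
  buita → buito   [vowel merger]
  buito (rule 2 does not apply)
  buito → vuito   [unconditioned shift]
  vuito → voito   [vowel merger]
  giving Taviku voito.
Only *buita yields all of Torak buise, Taviku voito.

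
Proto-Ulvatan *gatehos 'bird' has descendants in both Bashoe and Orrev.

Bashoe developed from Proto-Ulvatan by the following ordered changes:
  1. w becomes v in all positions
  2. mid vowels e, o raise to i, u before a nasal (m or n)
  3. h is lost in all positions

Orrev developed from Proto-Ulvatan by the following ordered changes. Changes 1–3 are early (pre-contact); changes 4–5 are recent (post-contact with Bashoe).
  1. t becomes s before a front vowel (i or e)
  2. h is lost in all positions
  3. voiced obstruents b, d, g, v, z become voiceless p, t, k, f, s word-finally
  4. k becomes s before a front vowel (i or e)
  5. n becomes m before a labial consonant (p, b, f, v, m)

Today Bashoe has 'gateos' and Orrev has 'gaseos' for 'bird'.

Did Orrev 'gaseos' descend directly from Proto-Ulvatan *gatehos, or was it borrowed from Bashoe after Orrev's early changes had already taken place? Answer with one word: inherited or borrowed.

If inherited, *gatehos would pass through all of Orrev's changes:
Orrev: *gatehos
  gatehos → gasehos   [palatalisation]
  gasehos → gaseos   [h-loss]
  gaseos (rule 3 does not apply)
  gaseos (rule 4 does not apply)
  gaseos (rule 5 does not apply)
  giving Orrev gaseos.
If borrowed from Bashoe 'gateos' after the early changes, it would undergo only the recent ones:
  rule 4 (palatalisation): no change (gateos)
  rule 5 (nasal place assimilation): no change (gateos)
  ⇒ as a loan: gateos
Orrev 'gaseos' matches the inherited outcome exactly, so it is an inherited cognate, not a loan.

inherited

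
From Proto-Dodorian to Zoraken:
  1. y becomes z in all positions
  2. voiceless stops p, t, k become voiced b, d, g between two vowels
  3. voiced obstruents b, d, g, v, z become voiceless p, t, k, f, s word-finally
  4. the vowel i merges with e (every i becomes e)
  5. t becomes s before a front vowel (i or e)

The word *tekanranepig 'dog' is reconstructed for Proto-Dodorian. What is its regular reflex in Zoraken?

Zoraken: *tekanranepig
  tekanranepig (rule 1 does not apply)
  tekanranepig → teganranebig   [intervocalic voicing]
  teganranebig → teganranebik   [final devoicing]
  teganranebik → teganranebek   [vowel merger]
  teganranebek → seganranebek   [palatalisation]
  giving Zoraken seganranebek.

seganranebek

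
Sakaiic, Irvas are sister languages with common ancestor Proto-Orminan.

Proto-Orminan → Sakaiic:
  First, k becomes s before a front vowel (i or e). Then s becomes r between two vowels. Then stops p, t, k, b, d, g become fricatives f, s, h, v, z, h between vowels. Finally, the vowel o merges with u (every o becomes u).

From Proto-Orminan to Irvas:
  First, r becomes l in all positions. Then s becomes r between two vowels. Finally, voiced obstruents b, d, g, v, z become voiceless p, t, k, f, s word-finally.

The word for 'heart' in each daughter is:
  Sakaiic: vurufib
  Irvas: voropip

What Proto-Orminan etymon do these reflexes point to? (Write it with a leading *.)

*vosopib

Position 4: Sakaiic has u, Irvas has o. Irvas preserves o here (none of its changes turn any other segment into o), so the proto-segment is *o.
Position 5: Sakaiic has f, Irvas has p. Taking the neighbouring segments as reconstructed: Sakaiic f could go back to *p or *f; Irvas p can only go back to *p — the one source consistent with every daughter is *p.
Position 3: Sakaiic has r, Irvas has r. In Irvas, r can only continue *s, so the proto-segment is *s.
This points to *vosopib. Verify forward in each daughter:
Sakaiic: *vosopib
  vosopib (rule 1 does not apply)
  vosopib → voropib   [rhotacism]
  voropib → vorofib   [intervocalic lenition]
  vorofib → vurufib   [vowel merger]
  giving Sakaiic vurufib.
Irvas: *vosopib > voropib > voropip  (by rhotacism, final devoicing)
*vosopib is the unique common source.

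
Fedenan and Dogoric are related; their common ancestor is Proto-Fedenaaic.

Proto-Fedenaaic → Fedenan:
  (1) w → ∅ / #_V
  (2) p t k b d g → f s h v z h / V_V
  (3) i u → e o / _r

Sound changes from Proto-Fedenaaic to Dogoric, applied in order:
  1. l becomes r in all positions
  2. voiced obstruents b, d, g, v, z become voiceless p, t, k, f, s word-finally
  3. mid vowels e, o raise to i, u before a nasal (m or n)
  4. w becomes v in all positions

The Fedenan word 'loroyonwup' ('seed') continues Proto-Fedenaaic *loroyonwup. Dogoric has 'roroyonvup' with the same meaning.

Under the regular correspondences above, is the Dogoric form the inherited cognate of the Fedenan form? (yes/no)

Derive the expected Dogoric reflex of *loroyonwup:
Dogoric: *loroyonwup > roroyonwup > roroyunwup > roroyunvup  (by unconditioned shift, pre-nasal raising, unconditioned shift)
The regular Dogoric reflex would be 'roroyunvup', but the attested form is 'roroyonvup'. The correspondence is irregular, so they are not cognates (the Dogoric form has a different source).

no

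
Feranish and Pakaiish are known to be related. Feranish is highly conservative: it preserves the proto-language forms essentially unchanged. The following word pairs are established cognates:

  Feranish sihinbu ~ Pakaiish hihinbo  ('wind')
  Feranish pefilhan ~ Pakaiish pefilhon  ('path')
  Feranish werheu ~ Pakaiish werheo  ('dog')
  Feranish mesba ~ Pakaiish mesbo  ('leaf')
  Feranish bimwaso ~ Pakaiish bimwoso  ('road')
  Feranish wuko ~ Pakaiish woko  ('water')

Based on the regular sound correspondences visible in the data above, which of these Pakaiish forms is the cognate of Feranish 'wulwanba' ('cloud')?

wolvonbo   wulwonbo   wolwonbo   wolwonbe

wuko ~ woko — Feranish u corresponds to Pakaiish o after a consonant, before a consonant other than r, m, n, p, b, f, v.
pefilhan ~ pefilhon — Feranish a corresponds to Pakaiish o after a consonant, before a nasal.
mesba ~ mesbo — Feranish a corresponds to Pakaiish o word-finally.
Applying these to Feranish 'wulwanba':
  wulwanba → wolwanba   (u→o after a consonant, before a consonant other than r, m, n, p, b, f, v)
  wolwanba → wolwonba   (a→o after a consonant, before a nasal)
  wolwonba → wolwonbo   (a→o word-finally)
So the Pakaiish cognate is 'wolwonbo'.

wolwonbo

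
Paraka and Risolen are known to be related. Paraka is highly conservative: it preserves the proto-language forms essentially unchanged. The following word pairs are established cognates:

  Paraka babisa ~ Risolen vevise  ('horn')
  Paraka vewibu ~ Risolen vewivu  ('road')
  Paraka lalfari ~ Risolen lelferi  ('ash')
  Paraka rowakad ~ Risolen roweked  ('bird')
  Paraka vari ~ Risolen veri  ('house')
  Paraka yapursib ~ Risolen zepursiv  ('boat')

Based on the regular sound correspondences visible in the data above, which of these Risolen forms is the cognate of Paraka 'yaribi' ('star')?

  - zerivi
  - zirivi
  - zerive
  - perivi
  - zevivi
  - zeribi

yapursib ~ zepursiv — Paraka y corresponds to Risolen z word-initially before a back vowel.
lalfari ~ lelferi, vari ~ veri — Paraka a corresponds to Risolen e after a consonant, before r.
babisa ~ vevise — Paraka b corresponds to Risolen v between vowels (before a front vowel).
Applying these to Paraka 'yaribi':
  yaribi → zaribi   (y→z word-initially before a back vowel)
  zaribi → zeribi   (a→e after a consonant, before r)
  zeribi → zerivi   (b→v between vowels (before a front vowel))
So the Risolen cognate is 'zerivi'.

zerivi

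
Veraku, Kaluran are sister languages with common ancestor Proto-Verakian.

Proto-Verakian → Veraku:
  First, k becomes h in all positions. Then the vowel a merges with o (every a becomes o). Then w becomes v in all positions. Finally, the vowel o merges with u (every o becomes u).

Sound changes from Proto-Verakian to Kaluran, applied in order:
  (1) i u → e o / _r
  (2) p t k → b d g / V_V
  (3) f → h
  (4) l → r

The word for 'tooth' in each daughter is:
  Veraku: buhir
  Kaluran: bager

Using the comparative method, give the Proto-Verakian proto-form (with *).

Position 4: Veraku has i, Kaluran has e. Veraku preserves i here (none of its changes turn any other segment into i), so the proto-segment is *i.
Position 2: Veraku has u, Kaluran has a. Kaluran preserves a here (none of its changes turn any other segment into a), so the proto-segment is *a.
Continuing position by position gives *bakir; check it forward:
Veraku: start from *bakir.
  rule 1 (unconditioned shift): bakir → bahir
  rule 2 (vowel merger): bahir → bohir
  rule 3: no change — bohir
  rule 4 (vowel merger): bohir → buhir
  ⇒ Veraku buhir
Kaluran: *bakir > baker > bager  (by pre-rhotic lowering, intervocalic voicing)
Only *bakir yields all of Veraku buhir, Kaluran bager.

*bakir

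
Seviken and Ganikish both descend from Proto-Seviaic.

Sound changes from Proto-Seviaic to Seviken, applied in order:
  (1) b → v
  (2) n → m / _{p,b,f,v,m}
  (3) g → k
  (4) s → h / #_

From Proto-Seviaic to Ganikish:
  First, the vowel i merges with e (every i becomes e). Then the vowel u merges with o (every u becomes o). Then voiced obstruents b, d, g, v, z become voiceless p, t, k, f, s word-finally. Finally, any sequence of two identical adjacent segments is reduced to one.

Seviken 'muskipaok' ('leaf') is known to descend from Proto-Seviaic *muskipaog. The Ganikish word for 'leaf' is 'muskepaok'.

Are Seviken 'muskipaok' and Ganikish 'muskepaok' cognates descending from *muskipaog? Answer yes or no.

Derive the expected Ganikish reflex of *muskipaog:
Ganikish: start from *muskipaog.
  rule 1 (vowel merger): muskipaog → muskepaog
  rule 2 (vowel merger): muskepaog → moskepaog
  rule 3 (final devoicing): moskepaog → moskepaok
  rule 4: no change — moskepaok
  ⇒ Ganikish moskepaok
The regular Ganikish reflex would be 'moskepaok', but the attested form is 'muskepaok'. The correspondence is irregular, so they are not cognates (the Ganikish form has a different source).

no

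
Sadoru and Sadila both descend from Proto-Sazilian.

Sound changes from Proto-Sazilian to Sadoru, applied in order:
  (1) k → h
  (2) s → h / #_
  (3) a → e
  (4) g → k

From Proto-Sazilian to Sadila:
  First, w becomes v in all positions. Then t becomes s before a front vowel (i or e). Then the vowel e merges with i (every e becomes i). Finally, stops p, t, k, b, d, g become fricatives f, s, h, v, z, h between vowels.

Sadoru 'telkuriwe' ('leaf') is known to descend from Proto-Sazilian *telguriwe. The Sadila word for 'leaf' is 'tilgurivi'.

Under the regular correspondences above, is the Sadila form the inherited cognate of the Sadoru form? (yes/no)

Derive the expected Sadila reflex of *telguriwe:
Sadila: *telguriwe > telgurive > selgurive > silgurivi  (by unconditioned shift, palatalisation, vowel merger)
The regular Sadila reflex would be 'silgurivi', but the attested form is 'tilgurivi'. The correspondence is irregular, so they are not cognates (the Sadila form has a different source).

no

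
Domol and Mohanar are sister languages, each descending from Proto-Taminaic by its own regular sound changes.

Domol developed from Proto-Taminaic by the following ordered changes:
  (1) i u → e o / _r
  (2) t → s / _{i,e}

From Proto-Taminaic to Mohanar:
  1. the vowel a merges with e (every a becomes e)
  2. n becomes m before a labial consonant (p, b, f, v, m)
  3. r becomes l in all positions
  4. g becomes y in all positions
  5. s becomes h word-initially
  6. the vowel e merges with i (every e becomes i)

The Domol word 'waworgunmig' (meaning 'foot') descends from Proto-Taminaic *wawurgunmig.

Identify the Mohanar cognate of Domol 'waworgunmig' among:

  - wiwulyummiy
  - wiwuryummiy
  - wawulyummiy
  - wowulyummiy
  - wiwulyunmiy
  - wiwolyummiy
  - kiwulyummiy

Mohanar: *wawurgunmig
  wawurgunmig → wewurgunmig   [vowel merger]
  wewurgunmig → wewurgummig   [nasal place assimilation]
  wewurgummig → wewulgummig   [unconditioned shift]
  wewulgummig → wewulyummiy   [unconditioned shift]
  wewulyummiy (rule 5 does not apply)
  wewulyummiy → wiwulyummiy   [vowel merger]
  giving Mohanar wiwulyummiy.

wiwulyummiy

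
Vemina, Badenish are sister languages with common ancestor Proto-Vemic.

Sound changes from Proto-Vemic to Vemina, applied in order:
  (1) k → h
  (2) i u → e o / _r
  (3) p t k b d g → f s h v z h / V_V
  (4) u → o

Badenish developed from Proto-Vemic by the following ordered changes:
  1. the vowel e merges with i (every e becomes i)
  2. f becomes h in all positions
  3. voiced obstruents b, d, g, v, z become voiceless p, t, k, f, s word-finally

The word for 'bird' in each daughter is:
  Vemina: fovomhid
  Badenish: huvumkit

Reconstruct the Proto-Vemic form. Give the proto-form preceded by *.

*fuvumkid

Position 1: Vemina has f, Badenish has h. Taking the neighbouring segments as reconstructed: Vemina f can only go back to *f; Badenish h could go back to *f or *h — the one source consistent with every daughter is *f.
Position 2: Vemina has o, Badenish has u. Badenish preserves u here (none of its changes turn any other segment into u), so the proto-segment is *u.
Position 6: Vemina has h, Badenish has k. Taking the neighbouring segments as reconstructed: Vemina h could go back to *k or *h; Badenish k can only go back to *k — the one source consistent with every daughter is *k.
This points to *fuvumkid. Verify forward in each daughter:
Vemina: start from *fuvumkid.
  rule 1 (unconditioned shift): fuvumkid → fuvumhid
  rule 2: no change — fuvumhid
  rule 3: no change — fuvumhid
  rule 4 (vowel merger): fuvumhid → fovomhid
  ⇒ Vemina fovomhid
Badenish: *fuvumkid
  fuvumkid (rule 1 does not apply)
  fuvumkid → huvumkid   [unconditioned shift]
  huvumkid → huvumkit   [final devoicing]
  giving Badenish huvumkit.
Only *fuvumkid yields all of Vemina fovomhid, Badenish huvumkit.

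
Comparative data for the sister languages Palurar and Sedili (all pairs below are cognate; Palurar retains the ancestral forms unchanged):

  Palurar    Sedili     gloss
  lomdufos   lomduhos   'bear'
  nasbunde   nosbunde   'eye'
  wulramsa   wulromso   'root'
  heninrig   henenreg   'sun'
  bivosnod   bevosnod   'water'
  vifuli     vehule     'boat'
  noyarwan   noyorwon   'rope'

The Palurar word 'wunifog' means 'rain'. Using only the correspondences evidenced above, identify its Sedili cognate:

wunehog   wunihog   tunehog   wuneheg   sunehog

vifuli ~ vehule — Palurar i corresponds to Sedili e after a consonant, before a labial obstruent.
lomdufos ~ lomduhos — Palurar f corresponds to Sedili h between vowels (before a back vowel).
Applying these to Palurar 'wunifog':
  wunifog → wunefog   (i→e after a consonant, before a labial obstruent)
  wunefog → wunehog   (f→h between vowels (before a back vowel))
So the Sedili cognate is 'wunehog'.

wunehog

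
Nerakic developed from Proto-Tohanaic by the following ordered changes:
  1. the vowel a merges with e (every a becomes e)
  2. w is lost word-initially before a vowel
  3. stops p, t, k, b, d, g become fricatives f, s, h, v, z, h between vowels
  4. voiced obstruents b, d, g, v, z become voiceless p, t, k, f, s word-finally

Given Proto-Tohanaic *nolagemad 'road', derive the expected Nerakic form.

Nerakic: start from *nolagemad.
  rule 1 (vowel merger): nolagemad → nolegemed
  rule 2: no change — nolegemed
  rule 3 (intervocalic lenition): nolegemed → nolehemed
  rule 4 (final devoicing): nolehemed → nolehemet
  ⇒ Nerakic nolehemet

nolehemet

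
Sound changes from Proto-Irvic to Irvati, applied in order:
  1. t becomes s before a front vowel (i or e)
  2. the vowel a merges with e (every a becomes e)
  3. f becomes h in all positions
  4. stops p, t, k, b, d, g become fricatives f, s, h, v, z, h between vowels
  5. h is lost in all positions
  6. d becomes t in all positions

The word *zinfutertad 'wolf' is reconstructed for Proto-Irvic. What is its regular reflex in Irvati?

Irvati: start from *zinfutertad.
  rule 1 (palatalisation): zinfutertad → zinfusertad
  rule 2 (vowel merger): zinfusertad → zinfuserted
  rule 3 (unconditioned shift): zinfuserted → zinhuserted
  rule 4: no change — zinhuserted
  rule 5 (h-loss): zinhuserted → zinuserted
  rule 6 (unconditioned shift): zinuserted → zinusertet
  ⇒ Irvati zinusertet

zinusertet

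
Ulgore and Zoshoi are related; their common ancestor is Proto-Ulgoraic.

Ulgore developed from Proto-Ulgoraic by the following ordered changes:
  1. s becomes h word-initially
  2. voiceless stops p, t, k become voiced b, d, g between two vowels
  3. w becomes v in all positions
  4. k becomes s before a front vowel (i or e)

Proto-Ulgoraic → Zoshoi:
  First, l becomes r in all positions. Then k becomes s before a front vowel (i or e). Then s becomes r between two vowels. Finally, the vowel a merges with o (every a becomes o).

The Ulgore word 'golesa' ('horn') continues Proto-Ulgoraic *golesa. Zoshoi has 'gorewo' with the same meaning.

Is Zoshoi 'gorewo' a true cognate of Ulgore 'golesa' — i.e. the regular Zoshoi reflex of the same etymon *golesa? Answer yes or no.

Derive the expected Zoshoi reflex of *golesa:
Zoshoi: *golesa > goresa > gorera > gorero  (by unconditioned shift, rhotacism, vowel merger)
The regular Zoshoi reflex would be 'gorero', but the attested form is 'gorewo'. The correspondence is irregular, so they are not cognates (the Zoshoi form has a different source).

no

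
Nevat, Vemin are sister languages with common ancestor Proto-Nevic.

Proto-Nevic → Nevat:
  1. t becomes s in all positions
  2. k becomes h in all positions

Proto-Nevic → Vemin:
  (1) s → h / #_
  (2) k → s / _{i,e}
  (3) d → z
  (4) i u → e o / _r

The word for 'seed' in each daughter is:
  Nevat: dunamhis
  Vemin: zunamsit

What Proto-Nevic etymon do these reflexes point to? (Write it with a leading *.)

Position 1: Nevat has d, Vemin has z. Nevat preserves d here (none of its changes turn any other segment into d), so the proto-segment is *d.
Position 8: Nevat has s, Vemin has t. Vemin preserves t here (none of its changes turn any other segment into t), so the proto-segment is *t.
Position 6: Nevat has h, Vemin has s. Taking the neighbouring segments as reconstructed: Nevat h could go back to *k or *h; Vemin s could go back to *k or *s — the one source consistent with every daughter is *k.
Continuing position by position gives *dunamkit; check it forward:
Nevat: *dunamkit
  dunamkit → dunamkis   [unconditioned shift]
  dunamkis → dunamhis   [unconditioned shift]
  giving Nevat dunamhis.
Vemin: *dunamkit
  dunamkit (rule 1 does not apply)
  dunamkit → dunamsit   [palatalisation]
  dunamsit → zunamsit   [unconditioned shift]
  zunamsit (rule 4 does not apply)
  giving Vemin zunamsit.
*dunamkit is the unique common source.

*dunamkit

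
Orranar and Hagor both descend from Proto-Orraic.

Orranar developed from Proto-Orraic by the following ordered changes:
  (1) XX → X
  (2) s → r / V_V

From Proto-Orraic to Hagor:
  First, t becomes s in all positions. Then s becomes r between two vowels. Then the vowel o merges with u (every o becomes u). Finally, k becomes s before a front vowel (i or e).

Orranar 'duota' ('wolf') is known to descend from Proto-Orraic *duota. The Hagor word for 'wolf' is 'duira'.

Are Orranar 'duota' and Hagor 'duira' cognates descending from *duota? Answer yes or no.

Derive the expected Hagor reflex of *duota:
Hagor: *duota > duosa > duora > duura  (by unconditioned shift, rhotacism, vowel merger)
The regular Hagor reflex would be 'duura', but the attested form is 'duira'. The correspondence is irregular, so they are not cognates (the Hagor form has a different source).

no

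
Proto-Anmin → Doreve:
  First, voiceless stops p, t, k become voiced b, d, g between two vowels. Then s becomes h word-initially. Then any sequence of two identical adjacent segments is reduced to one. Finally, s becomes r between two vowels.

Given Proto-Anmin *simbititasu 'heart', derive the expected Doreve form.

Doreve: start from *simbititasu.
  rule 1 (intervocalic voicing): simbititasu → simbididasu
  rule 2 (debuccalisation): simbididasu → himbididasu
  rule 3: no change — himbididasu
  rule 4 (rhotacism): himbididasu → himbididaru
  ⇒ Doreve himbididaru

himbididaru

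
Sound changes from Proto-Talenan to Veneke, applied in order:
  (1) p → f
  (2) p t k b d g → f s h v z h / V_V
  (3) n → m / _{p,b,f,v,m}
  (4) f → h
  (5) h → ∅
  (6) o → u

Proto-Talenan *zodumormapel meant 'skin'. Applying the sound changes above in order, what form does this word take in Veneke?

zuzumurmael

Veneke: *zodumormapel
  zodumormapel → zodumormafel   [unconditioned shift]
  zodumormafel → zozumormafel   [intervocalic lenition]
  zozumormafel (rule 3 does not apply)
  zozumormafel → zozumormahel   [unconditioned shift]
  zozumormahel → zozumormael   [h-loss]
  zozumormael → zuzumurmael   [vowel merger]
  giving Veneke zuzumurmael.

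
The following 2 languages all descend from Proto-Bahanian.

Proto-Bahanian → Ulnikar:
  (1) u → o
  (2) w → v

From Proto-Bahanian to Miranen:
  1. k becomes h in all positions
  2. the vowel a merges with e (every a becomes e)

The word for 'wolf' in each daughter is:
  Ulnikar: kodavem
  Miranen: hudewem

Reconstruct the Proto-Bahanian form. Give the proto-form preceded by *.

*kudawem

Position 5: Ulnikar has v, Miranen has w. Miranen preserves w here (none of its changes turn any other segment into w), so the proto-segment is *w.
Position 1: Ulnikar has k, Miranen has h. Ulnikar preserves k here (none of its changes turn any other segment into k), so the proto-segment is *k.
Position 2: Ulnikar has o, Miranen has u. Miranen preserves u here (none of its changes turn any other segment into u), so the proto-segment is *u.
Continuing position by position gives *kudawem; check it forward:
Ulnikar: *kudawem > kodawem > kodavem  (by vowel merger, unconditioned shift)
Miranen: *kudawem > hudawem > hudewem  (by unconditioned shift, vowel merger)
*kudawem is the unique common source.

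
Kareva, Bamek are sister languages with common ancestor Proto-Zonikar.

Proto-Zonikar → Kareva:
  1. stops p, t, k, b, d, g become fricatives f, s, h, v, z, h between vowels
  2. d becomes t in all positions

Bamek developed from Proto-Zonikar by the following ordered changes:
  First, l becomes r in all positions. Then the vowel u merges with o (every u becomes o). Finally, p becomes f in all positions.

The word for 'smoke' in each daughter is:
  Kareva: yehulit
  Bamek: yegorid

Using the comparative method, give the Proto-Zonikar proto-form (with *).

*yegulid

Position 4: Kareva has u, Bamek has o. Kareva preserves u here (none of its changes turn any other segment into u), so the proto-segment is *u.
Position 7: Kareva has t, Bamek has d. Bamek preserves d here (none of its changes turn any other segment into d), so the proto-segment is *d.
This points to *yegulid. Verify forward in each daughter:
Kareva: *yegulid
  yegulid → yehulid   [intervocalic lenition]
  yehulid → yehulit   [unconditioned shift]
  giving Kareva yehulit.
Bamek: *yegulid
  yegulid → yegurid   [unconditioned shift]
  yegurid → yegorid   [vowel merger]
  yegorid (rule 3 does not apply)
  giving Bamek yegorid.
Only *yegulid yields all of Kareva yehulit, Bamek yegorid.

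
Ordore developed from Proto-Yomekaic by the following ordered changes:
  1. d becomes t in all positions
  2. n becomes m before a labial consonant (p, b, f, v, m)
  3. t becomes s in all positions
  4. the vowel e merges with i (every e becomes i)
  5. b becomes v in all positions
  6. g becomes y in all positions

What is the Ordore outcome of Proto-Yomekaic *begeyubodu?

viyiyuvosu

Ordore: *begeyubodu > begeyubotu > begeyubosu > bigiyubosu > vigiyuvosu > viyiyuvosu  (by unconditioned shift, unconditioned shift, vowel merger, unconditioned shift, unconditioned shift)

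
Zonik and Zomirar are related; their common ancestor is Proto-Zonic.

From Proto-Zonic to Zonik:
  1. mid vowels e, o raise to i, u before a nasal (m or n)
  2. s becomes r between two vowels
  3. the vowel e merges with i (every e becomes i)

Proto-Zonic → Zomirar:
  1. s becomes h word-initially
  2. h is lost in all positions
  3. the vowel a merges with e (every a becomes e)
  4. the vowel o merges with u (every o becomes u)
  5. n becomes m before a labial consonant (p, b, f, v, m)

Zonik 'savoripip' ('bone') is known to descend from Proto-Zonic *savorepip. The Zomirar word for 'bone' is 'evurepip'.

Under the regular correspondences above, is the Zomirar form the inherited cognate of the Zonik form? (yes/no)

Derive the expected Zomirar reflex of *savorepip:
Zomirar: *savorepip
  savorepip → havorepip   [debuccalisation]
  havorepip → avorepip   [h-loss]
  avorepip → evorepip   [vowel merger]
  evorepip → evurepip   [vowel merger]
  evurepip (rule 5 does not apply)
  giving Zomirar evurepip.
Zomirar 'evurepip' matches the regular reflex exactly, so the pair is cognate.

yes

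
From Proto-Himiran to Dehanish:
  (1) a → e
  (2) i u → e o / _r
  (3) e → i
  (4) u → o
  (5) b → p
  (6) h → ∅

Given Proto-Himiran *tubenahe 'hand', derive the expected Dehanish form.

Dehanish: start from *tubenahe.
  rule 1 (vowel merger): tubenahe → tubenehe
  rule 2: no change — tubenehe
  rule 3 (vowel merger): tubenehe → tubinihi
  rule 4 (vowel merger): tubinihi → tobinihi
  rule 5 (unconditioned shift): tobinihi → topinihi
  rule 6 (h-loss): topinihi → topinii
  ⇒ Dehanish topinii

topinii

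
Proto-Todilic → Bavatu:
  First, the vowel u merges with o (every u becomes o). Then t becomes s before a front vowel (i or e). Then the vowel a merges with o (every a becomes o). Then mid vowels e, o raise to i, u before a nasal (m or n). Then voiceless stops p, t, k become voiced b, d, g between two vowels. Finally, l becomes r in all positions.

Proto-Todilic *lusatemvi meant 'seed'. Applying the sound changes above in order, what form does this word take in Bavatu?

rososimvi

Bavatu: start from *lusatemvi.
  rule 1 (vowel merger): lusatemvi → losatemvi
  rule 2 (palatalisation): losatemvi → losasemvi
  rule 3 (vowel merger): losasemvi → lososemvi
  rule 4 (pre-nasal raising): lososemvi → lososimvi
  rule 5: no change — lososimvi
  rule 6 (unconditioned shift): lososimvi → rososimvi
  ⇒ Bavatu rososimvi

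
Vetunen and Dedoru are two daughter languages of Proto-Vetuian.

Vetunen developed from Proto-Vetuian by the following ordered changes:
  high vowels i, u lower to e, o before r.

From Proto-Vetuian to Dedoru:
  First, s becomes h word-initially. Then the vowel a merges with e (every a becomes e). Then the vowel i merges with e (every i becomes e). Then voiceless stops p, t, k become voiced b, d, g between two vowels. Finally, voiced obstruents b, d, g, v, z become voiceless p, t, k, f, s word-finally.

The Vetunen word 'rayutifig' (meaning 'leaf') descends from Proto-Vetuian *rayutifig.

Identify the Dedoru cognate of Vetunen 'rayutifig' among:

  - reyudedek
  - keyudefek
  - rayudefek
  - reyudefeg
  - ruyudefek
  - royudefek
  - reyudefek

reyudefek

Dedoru: *rayutifig > reyutifig > reyutefeg > reyudefeg > reyudefek  (by vowel merger, vowel merger, intervocalic voicing, final devoicing)
Among the options, 'reyudefek' alone shows every Dedoru change applied in order.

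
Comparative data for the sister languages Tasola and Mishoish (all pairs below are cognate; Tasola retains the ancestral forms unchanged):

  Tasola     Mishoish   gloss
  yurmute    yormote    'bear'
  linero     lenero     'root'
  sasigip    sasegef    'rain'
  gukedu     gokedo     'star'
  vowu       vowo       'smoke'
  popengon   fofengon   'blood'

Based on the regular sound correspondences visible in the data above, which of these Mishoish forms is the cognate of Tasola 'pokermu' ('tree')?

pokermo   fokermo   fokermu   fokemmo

popengon ~ fofengon — Tasola p corresponds to Mishoish f word-initially before a back vowel.
gukedu ~ gokedo, vowu ~ vowo — Tasola u corresponds to Mishoish o word-finally.
Applying these to Tasola 'pokermu':
  pokermu → fokermu   (p→f word-initially before a back vowel)
  fokermu → fokermo   (u→o word-finally)
So the Mishoish cognate is 'fokermo'.

fokermo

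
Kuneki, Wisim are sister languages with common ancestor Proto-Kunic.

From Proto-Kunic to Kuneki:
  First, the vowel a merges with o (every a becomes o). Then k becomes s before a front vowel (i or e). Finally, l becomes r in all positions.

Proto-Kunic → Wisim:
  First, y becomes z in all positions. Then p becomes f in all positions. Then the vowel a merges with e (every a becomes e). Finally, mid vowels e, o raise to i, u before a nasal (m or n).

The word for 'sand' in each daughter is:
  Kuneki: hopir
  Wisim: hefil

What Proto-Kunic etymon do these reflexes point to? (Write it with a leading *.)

*hapil

Position 2: Kuneki has o, Wisim has e. Taking the neighbouring segments as reconstructed: Kuneki o could go back to *a or *o; Wisim e could go back to *a or *e — the one source consistent with every daughter is *a.
Position 3: Kuneki has p, Wisim has f. Kuneki preserves p here (none of its changes turn any other segment into p), so the proto-segment is *p.
Continuing position by position gives *hapil; check it forward:
Kuneki: *hapil > hopil > hopir  (by vowel merger, unconditioned shift)
Wisim: *hapil
  hapil (rule 1 does not apply)
  hapil → hafil   [unconditioned shift]
  hafil → hefil   [vowel merger]
  hefil (rule 4 does not apply)
  giving Wisim hefil.
Only *hapil yields all of Kuneki hopir, Wisim hefil.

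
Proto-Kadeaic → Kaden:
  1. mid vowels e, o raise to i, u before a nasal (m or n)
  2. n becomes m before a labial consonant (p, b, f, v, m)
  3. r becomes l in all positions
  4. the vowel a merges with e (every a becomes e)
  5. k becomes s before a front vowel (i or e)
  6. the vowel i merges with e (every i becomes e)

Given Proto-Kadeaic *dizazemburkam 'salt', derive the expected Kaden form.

dezezembulsem

Kaden: *dizazemburkam > dizazimburkam > dizazimbulkam > dizezimbulkem > dizezimbulsem > dezezembulsem  (by pre-nasal raising, unconditioned shift, vowel merger, palatalisation, vowel merger)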